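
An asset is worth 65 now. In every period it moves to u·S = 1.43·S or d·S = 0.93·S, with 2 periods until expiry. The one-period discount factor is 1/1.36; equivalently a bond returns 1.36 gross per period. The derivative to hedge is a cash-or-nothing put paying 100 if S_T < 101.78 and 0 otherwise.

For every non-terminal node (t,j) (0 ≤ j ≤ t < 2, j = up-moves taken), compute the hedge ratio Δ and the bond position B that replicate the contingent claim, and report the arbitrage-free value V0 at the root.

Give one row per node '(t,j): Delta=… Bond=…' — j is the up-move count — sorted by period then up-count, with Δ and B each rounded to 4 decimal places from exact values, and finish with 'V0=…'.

Risk-neutral probability p* = (R−d)/(u−d) = (1.36−0.93)/(1.43−0.93) = 0.8600.
At expiry t=2: V(2,0)=100.0000, V(2,1)=100.0000, V(2,2)=0.0000
Node (1,0) S=60.4500: V=(p*·100.0000+(1−p*)·100.0000)/1.36=73.5294; Δ=(100.0000−100.0000)/(86.4435−56.2185)=0.0000; B=V−Δ·S=73.5294
Node (1,1) S=92.9500: V=(p*·0.0000+(1−p*)·100.0000)/1.36=10.2941; Δ=(0.0000−100.0000)/(132.9185−86.4435)=-2.1517; B=V−Δ·S=210.2941
Node (0,0) S=65.0000: V=(p*·10.2941+(1−p*)·73.5294)/1.36=14.0787; Δ=(10.2941−73.5294)/(92.9500−60.4500)=-1.9457; B=V−Δ·S=140.5493
Root portfolio cost Δ·65+B reproduces V0=14.0787.

(0,0): Delta=-1.9457 Bond=140.5493
(1,0): Delta=0.0000 Bond=73.5294
(1,1): Delta=-2.1517 Bond=210.2941
V0=14.0787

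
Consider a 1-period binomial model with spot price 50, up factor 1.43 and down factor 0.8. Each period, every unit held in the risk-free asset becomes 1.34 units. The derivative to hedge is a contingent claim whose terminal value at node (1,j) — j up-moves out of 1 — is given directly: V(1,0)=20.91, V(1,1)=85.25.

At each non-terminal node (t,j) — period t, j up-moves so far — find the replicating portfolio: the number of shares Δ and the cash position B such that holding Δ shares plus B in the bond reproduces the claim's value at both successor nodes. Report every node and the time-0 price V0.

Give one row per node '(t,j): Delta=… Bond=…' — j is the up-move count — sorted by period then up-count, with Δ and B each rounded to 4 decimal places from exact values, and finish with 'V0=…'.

No-arbitrage ⇒ martingale measure with p* = (R−d)/(u−d) = 0.8571.
Terminal payoffs: V(1,0)=20.9100, V(1,1)=85.2500
  t=0,j=0: stock 50.0000 → up 71.5000 (V=85.2500), down 40.0000 (V=20.9100). Price 56.7601; hedge Δ=2.0425, bond B=-45.3669.
Check: Δ(0,0)·S0 + B(0,0) = 56.7601 = V0.

(0,0): Delta=2.0425 Bond=-45.3669
V0=56.7601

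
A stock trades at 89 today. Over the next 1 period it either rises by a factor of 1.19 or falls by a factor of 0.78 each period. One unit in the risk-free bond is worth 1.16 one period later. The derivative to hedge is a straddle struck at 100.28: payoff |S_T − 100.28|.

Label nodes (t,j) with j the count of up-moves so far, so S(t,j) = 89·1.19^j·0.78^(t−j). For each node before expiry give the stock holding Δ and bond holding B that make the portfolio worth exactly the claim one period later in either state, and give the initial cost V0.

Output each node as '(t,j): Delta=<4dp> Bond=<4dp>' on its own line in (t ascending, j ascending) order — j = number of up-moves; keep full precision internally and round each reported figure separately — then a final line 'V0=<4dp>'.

Risk-neutral probability p* = (R−d)/(u−d) = (1.16−0.78)/(1.19−0.78) = 0.9268.
At expiry t=1: V(1,0)=30.8600, V(1,1)=5.6300
  t=0,j=0: stock 89.0000 → up 105.9100 (V=5.6300), down 69.4200 (V=30.8600). Price 6.4449; hedge Δ=-0.6914, bond B=67.9815.
Self-financing check: at every node Δ·S+B equals the discounted successor values.

(0,0): Delta=-0.6914 Bond=67.9815
V0=6.4449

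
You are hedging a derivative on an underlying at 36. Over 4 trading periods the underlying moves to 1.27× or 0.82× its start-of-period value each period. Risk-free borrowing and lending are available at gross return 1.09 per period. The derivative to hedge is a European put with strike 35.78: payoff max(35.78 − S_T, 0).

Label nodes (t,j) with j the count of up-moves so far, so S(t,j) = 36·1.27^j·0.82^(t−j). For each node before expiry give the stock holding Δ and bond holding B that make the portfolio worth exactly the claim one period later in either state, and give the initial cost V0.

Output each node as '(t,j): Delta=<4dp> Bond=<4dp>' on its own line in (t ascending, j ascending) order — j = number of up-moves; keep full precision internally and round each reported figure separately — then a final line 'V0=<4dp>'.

(0,0): Delta=-0.1724 Bond=7.7094
(1,0): Delta=-0.4121 Bond=15.4789
(1,1): Delta=-0.0692 Bond=3.6861
(2,0): Delta=-0.8351 Bond=27.1130
(2,1): Delta=-0.2300 Bond=10.0446
(2,2): Delta=0.0000 Bond=0.0000
(3,0): Delta=-1.0000 Bond=32.8257
(3,1): Delta=-0.7642 Bond=27.3716
(3,2): Delta=0.0000 Bond=0.0000
(3,3): Delta=0.0000 Bond=0.0000
V0=1.5040

The replicating-portfolio and risk-neutral prices coincide; use p* = (1.09−0.82)/(1.27−0.82) = 0.6000 for the latter.
Terminal payoffs: V(4,0)=19.5036, V(4,1)=10.5715, V(4,2)=0.0000, V(4,3)=0.0000, V(4,4)=0.0000
  t=3,j=0: stock 19.8492 → up 25.2085 (V=10.5715), down 16.2764 (V=19.5036). Price 12.9764; hedge Δ=-1.0000, bond B=32.8257.
  t=3,j=1: stock 30.7421 → up 39.0425 (V=0.0000), down 25.2085 (V=10.5715). Price 3.8794; hedge Δ=-0.7642, bond B=27.3716.
  t=3,j=2: stock 47.6128 → up 60.4683 (V=0.0000), down 39.0425 (V=0.0000). Price 0.0000; hedge Δ=0.0000, bond B=0.0000.
  t=3,j=3: stock 73.7418 → up 93.6521 (V=0.0000), down 60.4683 (V=0.0000). Price 0.0000; hedge Δ=0.0000, bond B=0.0000.
  t=2,j=0: stock 24.2064 → up 30.7421 (V=3.8794), down 19.8492 (V=12.9764). Price 6.8975; hedge Δ=-0.8351, bond B=27.1130.
  t=2,j=1: stock 37.4904 → up 47.6128 (V=0.0000), down 30.7421 (V=3.8794). Price 1.4236; hedge Δ=-0.2300, bond B=10.0446.
  t=2,j=2: stock 58.0644 → up 73.7418 (V=0.0000), down 47.6128 (V=0.0000). Price 0.0000; hedge Δ=0.0000, bond B=0.0000.
  t=1,j=0: stock 29.5200 → up 37.4904 (V=1.4236), down 24.2064 (V=6.8975). Price 3.3148; hedge Δ=-0.4121, bond B=15.4789.
  t=1,j=1: stock 45.7200 → up 58.0644 (V=0.0000), down 37.4904 (V=1.4236). Price 0.5224; hedge Δ=-0.0692, bond B=3.6861.
  t=0,j=0: stock 36.0000 → up 45.7200 (V=0.5224), down 29.5200 (V=3.3148). Price 1.5040; hedge Δ=-0.1724, bond B=7.7094.
The time-0 hedge costs 1.5040, which is the no-arbitrage price.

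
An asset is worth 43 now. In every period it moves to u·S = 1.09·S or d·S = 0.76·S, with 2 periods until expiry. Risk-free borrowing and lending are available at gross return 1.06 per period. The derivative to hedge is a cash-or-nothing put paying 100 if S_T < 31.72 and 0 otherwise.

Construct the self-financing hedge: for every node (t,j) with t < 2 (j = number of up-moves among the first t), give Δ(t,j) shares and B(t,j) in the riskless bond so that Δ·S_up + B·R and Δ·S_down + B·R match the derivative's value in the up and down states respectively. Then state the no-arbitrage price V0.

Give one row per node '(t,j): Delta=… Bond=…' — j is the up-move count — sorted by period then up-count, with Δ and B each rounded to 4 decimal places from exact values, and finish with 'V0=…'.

No-arbitrage ⇒ martingale measure with p* = (R−d)/(u−d) = 0.9091.
Payoff layer (t=2): V(2,0)=100.0000, V(2,1)=0.0000, V(2,2)=0.0000
  t=1,j=0: stock 32.6800 → up 35.6212 (V=0.0000), down 24.8368 (V=100.0000). Price 8.5763; hedge Δ=-9.2727, bond B=311.6066.
  t=1,j=1: stock 46.8700 → up 51.0883 (V=0.0000), down 35.6212 (V=0.0000). Price 0.0000; hedge Δ=0.0000, bond B=0.0000.
  t=0,j=0: stock 43.0000 → up 46.8700 (V=0.0000), down 32.6800 (V=8.5763). Price 0.7355; hedge Δ=-0.6044, bond B=26.7244.
Each (Δ,B) replicates both successor values, so the strategy is self-financing and V0 is arbitrage-free.

(0,0): Delta=-0.6044 Bond=26.7244
(1,0): Delta=-9.2727 Bond=311.6066
(1,1): Delta=0.0000 Bond=0.0000
V0=0.7355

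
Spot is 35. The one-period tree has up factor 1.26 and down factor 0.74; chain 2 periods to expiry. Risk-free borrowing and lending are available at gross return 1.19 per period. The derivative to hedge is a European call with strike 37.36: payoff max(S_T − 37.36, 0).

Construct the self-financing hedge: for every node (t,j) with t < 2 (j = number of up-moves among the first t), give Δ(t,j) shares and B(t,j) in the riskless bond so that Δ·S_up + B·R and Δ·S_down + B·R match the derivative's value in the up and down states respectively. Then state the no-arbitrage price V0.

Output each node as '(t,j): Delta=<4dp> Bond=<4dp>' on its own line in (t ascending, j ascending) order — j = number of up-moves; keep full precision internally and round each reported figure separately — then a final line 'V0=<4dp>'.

Risk-neutral probability p* = (R−d)/(u−d) = (1.19−0.74)/(1.26−0.74) = 0.8654.
Payoff layer (t=2): V(2,0)=0.0000, V(2,1)=0.0000, V(2,2)=18.2060
(1,0): S=25.9000. Δ = (V_up−V_dn)/(S_up−S_dn) = (0.0000−0.0000)/(32.6340−19.1660) = 0.0000. V = [p*·0.0000 + (1−p*)·0.0000]/1.19 = 0.0000. B = V − Δ·S = 0.0000.
(1,1): S=44.1000. Δ = (V_up−V_dn)/(S_up−S_dn) = (18.2060−0.0000)/(55.5660−32.6340) = 0.7939. V = [p*·18.2060 + (1−p*)·0.0000]/1.19 = 13.2397. B = V − Δ·S = -21.7719.
(0,0): S=35.0000. Δ = (V_up−V_dn)/(S_up−S_dn) = (13.2397−0.0000)/(44.1000−25.9000) = 0.7275. V = [p*·13.2397 + (1−p*)·0.0000]/1.19 = 9.6281. B = V − Δ·S = -15.8328.
Self-financing check: at every node Δ·S+B equals the discounted successor values.

(0,0): Delta=0.7275 Bond=-15.8328
(1,0): Delta=0.0000 Bond=0.0000
(1,1): Delta=0.7939 Bond=-21.7719
V0=9.6281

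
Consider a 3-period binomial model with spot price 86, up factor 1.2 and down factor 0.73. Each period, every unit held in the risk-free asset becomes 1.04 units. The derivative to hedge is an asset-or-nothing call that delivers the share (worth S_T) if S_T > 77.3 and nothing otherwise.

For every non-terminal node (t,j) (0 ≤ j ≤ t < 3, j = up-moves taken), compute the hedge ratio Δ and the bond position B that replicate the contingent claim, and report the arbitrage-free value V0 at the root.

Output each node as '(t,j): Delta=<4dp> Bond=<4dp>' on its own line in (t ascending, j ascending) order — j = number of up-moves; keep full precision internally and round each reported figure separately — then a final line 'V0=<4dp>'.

The replicating-portfolio and risk-neutral prices coincide; use p* = (1.04−0.73)/(1.2−0.73) = 0.6596 for the latter.
Terminal values V(3,·): V(3,0)=0.0000, V(3,1)=0.0000, V(3,2)=90.4032, V(3,3)=148.6080
  t=2,j=0: stock 45.8294 → up 54.9953 (V=0.0000), down 33.4555 (V=0.0000). Price 0.0000; hedge Δ=0.0000, bond B=0.0000.
  t=2,j=1: stock 75.3360 → up 90.4032 (V=90.4032), down 54.9953 (V=0.0000). Price 57.3343; hedge Δ=2.5532, bond B=-135.0130.
  t=2,j=2: stock 123.8400 → up 148.6080 (V=148.6080), down 90.4032 (V=90.4032). Price 123.8400; hedge Δ=1.0000, bond B=0.0000.
  t=1,j=0: stock 62.7800 → up 75.3360 (V=57.3343), down 45.8294 (V=0.0000). Price 36.3618; hedge Δ=1.9431, bond B=-85.6261.
  t=1,j=1: stock 103.2000 → up 123.8400 (V=123.8400), down 75.3360 (V=57.3343). Price 97.3075; hedge Δ=1.3711, bond B=-44.1941.
  t=0,j=0: stock 86.0000 → up 103.2000 (V=97.3075), down 62.7800 (V=36.3618). Price 73.6154; hedge Δ=1.5078, bond B=-56.0563.
Each (Δ,B) replicates both successor values, so the strategy is self-financing and V0 is arbitrage-free.

(0,0): Delta=1.5078 Bond=-56.0563
(1,0): Delta=1.9431 Bond=-85.6261
(1,1): Delta=1.3711 Bond=-44.1941
(2,0): Delta=0.0000 Bond=0.0000
(2,1): Delta=2.5532 Bond=-135.0130
(2,2): Delta=1.0000 Bond=0.0000
V0=73.6154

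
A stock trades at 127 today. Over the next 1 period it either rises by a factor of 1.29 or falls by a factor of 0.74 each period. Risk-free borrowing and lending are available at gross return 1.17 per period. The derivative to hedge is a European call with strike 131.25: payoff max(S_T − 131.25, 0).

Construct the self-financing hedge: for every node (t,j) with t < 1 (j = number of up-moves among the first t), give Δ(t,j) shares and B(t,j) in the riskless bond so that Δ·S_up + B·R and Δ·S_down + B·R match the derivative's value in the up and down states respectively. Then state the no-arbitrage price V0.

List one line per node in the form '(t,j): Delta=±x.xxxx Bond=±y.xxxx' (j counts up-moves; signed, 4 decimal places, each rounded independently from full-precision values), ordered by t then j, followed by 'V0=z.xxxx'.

(0,0): Delta=0.4664 Bond=-37.4657
V0=21.7706

No-arbitrage ⇒ martingale measure with p* = (R−d)/(u−d) = 0.7818.
Payoff layer (t=1): V(1,0)=0.0000, V(1,1)=32.5800
(0,0): S=127.0000. Δ = (V_up−V_dn)/(S_up−S_dn) = (32.5800−0.0000)/(163.8300−93.9800) = 0.4664. V = [p*·32.5800 + (1−p*)·0.0000]/1.17 = 21.7706. B = V − Δ·S = -37.4657.
Root portfolio cost Δ·127+B reproduces V0=21.7706.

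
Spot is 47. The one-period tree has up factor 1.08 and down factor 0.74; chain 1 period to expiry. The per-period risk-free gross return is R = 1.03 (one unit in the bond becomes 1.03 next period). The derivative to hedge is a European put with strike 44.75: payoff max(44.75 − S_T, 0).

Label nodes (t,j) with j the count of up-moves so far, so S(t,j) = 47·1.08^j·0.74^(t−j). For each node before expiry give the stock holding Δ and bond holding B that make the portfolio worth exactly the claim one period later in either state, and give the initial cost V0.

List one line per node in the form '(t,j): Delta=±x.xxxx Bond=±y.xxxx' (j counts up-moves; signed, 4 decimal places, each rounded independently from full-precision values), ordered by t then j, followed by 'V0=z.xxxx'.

(0,0): Delta=-0.6239 Bond=30.7470
V0=1.4235

No-arbitrage ⇒ martingale measure with p* = (R−d)/(u−d) = 0.8529.
At expiry t=1: V(1,0)=9.9700, V(1,1)=0.0000
Node (0,0) S=47.0000: V=(p*·0.0000+(1−p*)·9.9700)/1.03=1.4235; Δ=(0.0000−9.9700)/(50.7600−34.7800)=-0.6239; B=V−Δ·S=30.7470
Self-financing check: at every node Δ·S+B equals the discounted successor values.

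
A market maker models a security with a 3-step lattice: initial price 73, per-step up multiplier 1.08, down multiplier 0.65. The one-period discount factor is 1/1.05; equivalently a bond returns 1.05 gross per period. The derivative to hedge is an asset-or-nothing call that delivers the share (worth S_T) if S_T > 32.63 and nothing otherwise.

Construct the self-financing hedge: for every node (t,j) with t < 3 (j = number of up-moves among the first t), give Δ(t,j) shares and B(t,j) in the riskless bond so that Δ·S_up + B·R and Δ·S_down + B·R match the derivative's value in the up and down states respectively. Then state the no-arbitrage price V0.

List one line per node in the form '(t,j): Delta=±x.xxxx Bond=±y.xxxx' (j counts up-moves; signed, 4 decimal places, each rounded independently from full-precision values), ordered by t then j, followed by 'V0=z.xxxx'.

(0,0): Delta=1.0028 Bond=-0.2117
(1,0): Delta=1.0653 Bond=-3.1863
(1,1): Delta=1.0000 Bond=0.0000
(2,0): Delta=2.5116 Bond=-47.9545
(2,1): Delta=1.0000 Bond=0.0000
(2,2): Delta=1.0000 Bond=0.0000
V0=72.9941

Under the risk-neutral measure, an up-move has probability p* = (R−d)/(u−d) = 0.9302 and values discount at R = 1.05.
Terminal payoffs: V(3,0)=0.0000, V(3,1)=33.3099, V(3,2)=55.3457, V(3,3)=91.9590
Node (2,0) S=30.8425: V=(p*·33.3099+(1−p*)·0.0000)/1.05=29.5104; Δ=(33.3099−0.0000)/(33.3099−20.0476)=2.5116; B=V−Δ·S=-47.9545
Node (2,1) S=51.2460: V=(p*·55.3457+(1−p*)·33.3099)/1.05=51.2460; Δ=(55.3457−33.3099)/(55.3457−33.3099)=1.0000; B=V−Δ·S=0.0000
Node (2,2) S=85.1472: V=(p*·91.9590+(1−p*)·55.3457)/1.05=85.1472; Δ=(91.9590−55.3457)/(91.9590−55.3457)=1.0000; B=V−Δ·S=0.0000
Node (1,0) S=47.4500: V=(p*·51.2460+(1−p*)·29.5104)/1.05=47.3615; Δ=(51.2460−29.5104)/(51.2460−30.8425)=1.0653; B=V−Δ·S=-3.1863
Node (1,1) S=78.8400: V=(p*·85.1472+(1−p*)·51.2460)/1.05=78.8400; Δ=(85.1472−51.2460)/(85.1472−51.2460)=1.0000; B=V−Δ·S=0.0000
Node (0,0) S=73.0000: V=(p*·78.8400+(1−p*)·47.3615)/1.05=72.9941; Δ=(78.8400−47.3615)/(78.8400−47.4500)=1.0028; B=V−Δ·S=-0.2117
Check: Δ(0,0)·S0 + B(0,0) = 72.9941 = V0.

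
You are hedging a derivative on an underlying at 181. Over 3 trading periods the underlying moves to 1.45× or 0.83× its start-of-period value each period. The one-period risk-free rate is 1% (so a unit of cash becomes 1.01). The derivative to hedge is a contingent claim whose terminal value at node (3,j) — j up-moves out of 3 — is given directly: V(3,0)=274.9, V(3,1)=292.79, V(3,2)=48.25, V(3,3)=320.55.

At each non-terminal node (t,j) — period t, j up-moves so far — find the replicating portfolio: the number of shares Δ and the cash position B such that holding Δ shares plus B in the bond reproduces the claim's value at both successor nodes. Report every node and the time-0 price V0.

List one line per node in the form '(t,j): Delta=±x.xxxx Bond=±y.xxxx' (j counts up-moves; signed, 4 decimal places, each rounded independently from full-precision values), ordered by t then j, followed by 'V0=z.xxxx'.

Under the risk-neutral measure, an up-move has probability p* = (R−d)/(u−d) = 0.2903 and values discount at R = 1.01.
Payoff layer (t=3): V(3,0)=274.9000, V(3,1)=292.7900, V(3,2)=48.2500, V(3,3)=320.5500
  t=2,j=0: stock 124.6909 → up 180.8018 (V=292.7900), down 103.4934 (V=274.9000). Price 277.3207; hedge Δ=0.2314, bond B=248.4658.
  t=2,j=1: stock 217.8335 → up 315.8586 (V=48.2500), down 180.8018 (V=292.7900). Price 219.5985; hedge Δ=-1.8106, bond B=614.0179.
  t=2,j=2: stock 380.5525 → up 551.8011 (V=320.5500), down 315.8586 (V=48.2500). Price 126.0444; hedge Δ=1.1541, bond B=-313.1492.
  t=1,j=0: stock 150.2300 → up 217.8335 (V=219.5985), down 124.6909 (V=277.3207). Price 257.9828; hedge Δ=-0.6197, bond B=351.0830.
  t=1,j=1: stock 262.4500 → up 380.5525 (V=126.0444), down 217.8335 (V=219.5985). Price 190.5323; hedge Δ=-0.5749, bond B=341.4261.
  t=0,j=0: stock 181.0000 → up 262.4500 (V=190.5323), down 150.2300 (V=257.9828). Price 236.0400; hedge Δ=-0.6011, bond B=344.8311.
The time-0 hedge costs 236.0400, which is the no-arbitrage price.

(0,0): Delta=-0.6011 Bond=344.8311
(1,0): Delta=-0.6197 Bond=351.0830
(1,1): Delta=-0.5749 Bond=341.4261
(2,0): Delta=0.2314 Bond=248.4658
(2,1): Delta=-1.8106 Bond=614.0179
(2,2): Delta=1.1541 Bond=-313.1492
V0=236.0400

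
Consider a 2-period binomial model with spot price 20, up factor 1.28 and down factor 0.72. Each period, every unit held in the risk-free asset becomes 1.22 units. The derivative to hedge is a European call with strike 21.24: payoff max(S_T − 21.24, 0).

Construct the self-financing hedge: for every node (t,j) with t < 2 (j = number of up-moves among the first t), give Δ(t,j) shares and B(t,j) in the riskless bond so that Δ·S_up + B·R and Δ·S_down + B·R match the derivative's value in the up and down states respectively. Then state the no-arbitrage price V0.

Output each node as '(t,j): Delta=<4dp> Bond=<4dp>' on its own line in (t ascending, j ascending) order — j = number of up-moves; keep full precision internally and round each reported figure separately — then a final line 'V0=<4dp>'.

(0,0): Delta=0.7533 Bond=-8.8912
(1,0): Delta=0.0000 Bond=0.0000
(1,1): Delta=0.8041 Bond=-12.1489
V0=6.1744

Since d<R<u, set p* = (R−d)/(u−d) = 0.8929; price each node as the discounted p*-expectation of its children.
At expiry t=2: V(2,0)=0.0000, V(2,1)=0.0000, V(2,2)=11.5280
(1,0): S=14.4000. Δ = (V_up−V_dn)/(S_up−S_dn) = (0.0000−0.0000)/(18.4320−10.3680) = 0.0000. V = [p*·0.0000 + (1−p*)·0.0000]/1.22 = 0.0000. B = V − Δ·S = 0.0000.
(1,1): S=25.6000. Δ = (V_up−V_dn)/(S_up−S_dn) = (11.5280−0.0000)/(32.7680−18.4320) = 0.8041. V = [p*·11.5280 + (1−p*)·0.0000]/1.22 = 8.4368. B = V − Δ·S = -12.1489.
(0,0): S=20.0000. Δ = (V_up−V_dn)/(S_up−S_dn) = (8.4368−0.0000)/(25.6000−14.4000) = 0.7533. V = [p*·8.4368 + (1−p*)·0.0000]/1.22 = 6.1744. B = V − Δ·S = -8.8912.
Check: Δ(0,0)·S0 + B(0,0) = 6.1744 = V0.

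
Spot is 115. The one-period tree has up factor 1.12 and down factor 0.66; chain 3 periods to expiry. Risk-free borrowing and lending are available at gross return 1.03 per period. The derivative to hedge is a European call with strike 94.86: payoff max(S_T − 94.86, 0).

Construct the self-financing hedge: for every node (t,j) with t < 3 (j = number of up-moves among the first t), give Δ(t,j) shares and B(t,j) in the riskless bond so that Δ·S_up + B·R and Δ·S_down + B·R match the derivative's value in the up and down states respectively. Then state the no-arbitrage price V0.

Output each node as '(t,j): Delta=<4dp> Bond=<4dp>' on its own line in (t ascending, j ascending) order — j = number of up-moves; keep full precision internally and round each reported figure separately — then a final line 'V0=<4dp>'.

(0,0): Delta=0.7669 Bond=-56.3084
(1,0): Delta=0.0078 Bond=-0.3796
(1,1): Delta=0.8757 Bond=-72.0128
(2,0): Delta=0.0000 Bond=0.0000
(2,1): Delta=0.0089 Bond=-0.4861
(2,2): Delta=1.0000 Bond=-92.0971
V0=31.8893

The replicating-portfolio and risk-neutral prices coincide; use p* = (1.03−0.66)/(1.12−0.66) = 0.8043 for the latter.
Terminal values V(3,·): V(3,0)=0.0000, V(3,1)=0.0000, V(3,2)=0.3490, V(3,3)=66.7067
  t=2,j=0: stock 50.0940 → up 56.1053 (V=0.0000), down 33.0620 (V=0.0000). Price 0.0000; hedge Δ=0.0000, bond B=0.0000.
  t=2,j=1: stock 85.0080 → up 95.2090 (V=0.3490), down 56.1053 (V=0.0000). Price 0.2725; hedge Δ=0.0089, bond B=-0.4861.
  t=2,j=2: stock 144.2560 → up 161.5667 (V=66.7067), down 95.2090 (V=0.3490). Price 52.1589; hedge Δ=1.0000, bond B=-92.0971.
  t=1,j=0: stock 75.9000 → up 85.0080 (V=0.2725), down 50.0940 (V=0.0000). Price 0.2128; hedge Δ=0.0078, bond B=-0.3796.
  t=1,j=1: stock 128.8000 → up 144.2560 (V=52.1589), down 85.0080 (V=0.2725). Price 40.7837; hedge Δ=0.8757, bond B=-72.0128.
  t=0,j=0: stock 115.0000 → up 128.8000 (V=40.7837), down 75.9000 (V=0.2128). Price 31.8893; hedge Δ=0.7669, bond B=-56.3084.
Root portfolio cost Δ·115+B reproduces V0=31.8893.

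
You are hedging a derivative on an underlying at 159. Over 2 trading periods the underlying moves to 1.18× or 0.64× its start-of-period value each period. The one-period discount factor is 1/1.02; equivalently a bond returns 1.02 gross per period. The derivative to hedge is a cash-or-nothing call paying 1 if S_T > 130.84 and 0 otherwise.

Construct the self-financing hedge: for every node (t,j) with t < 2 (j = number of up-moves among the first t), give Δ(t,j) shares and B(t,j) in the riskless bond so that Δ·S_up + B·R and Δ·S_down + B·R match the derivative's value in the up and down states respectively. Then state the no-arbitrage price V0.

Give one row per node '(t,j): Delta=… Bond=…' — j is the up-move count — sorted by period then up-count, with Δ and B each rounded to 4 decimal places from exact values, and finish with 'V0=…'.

The replicating-portfolio and risk-neutral prices coincide; use p* = (1.02−0.64)/(1.18−0.64) = 0.7037 for the latter.
At expiry t=2: V(2,0)=0.0000, V(2,1)=0.0000, V(2,2)=1.0000
  t=1,j=0: stock 101.7600 → up 120.0768 (V=0.0000), down 65.1264 (V=0.0000). Price 0.0000; hedge Δ=0.0000, bond B=0.0000.
  t=1,j=1: stock 187.6200 → up 221.3916 (V=1.0000), down 120.0768 (V=0.0000). Price 0.6899; hedge Δ=0.0099, bond B=-1.1619.
  t=0,j=0: stock 159.0000 → up 187.6200 (V=0.6899), down 101.7600 (V=0.0000). Price 0.4760; hedge Δ=0.0080, bond B=-0.8016.
Each (Δ,B) replicates both successor values, so the strategy is self-financing and V0 is arbitrage-free.

(0,0): Delta=0.0080 Bond=-0.8016
(1,0): Delta=0.0000 Bond=0.0000
(1,1): Delta=0.0099 Bond=-1.1619
V0=0.4760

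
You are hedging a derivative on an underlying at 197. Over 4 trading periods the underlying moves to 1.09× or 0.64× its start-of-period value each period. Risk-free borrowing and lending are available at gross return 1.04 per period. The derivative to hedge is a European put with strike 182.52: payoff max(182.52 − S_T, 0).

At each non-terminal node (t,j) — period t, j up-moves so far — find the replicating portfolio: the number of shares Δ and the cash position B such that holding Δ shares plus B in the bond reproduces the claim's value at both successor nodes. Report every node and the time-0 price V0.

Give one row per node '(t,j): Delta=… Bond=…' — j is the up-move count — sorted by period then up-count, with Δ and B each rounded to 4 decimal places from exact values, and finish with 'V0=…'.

Since d<R<u, set p* = (R−d)/(u−d) = 0.8889; price each node as the discounted p*-expectation of its children.
At expiry t=4: V(4,0)=149.4689, V(4,1)=126.2298, V(4,2)=86.6508, V(4,3)=19.2427, V(4,4)=0.0000
  t=3,j=0: stock 51.6424 → up 56.2902 (V=126.2298), down 33.0511 (V=149.4689). Price 123.8576; hedge Δ=-1.0000, bond B=175.5000.
  t=3,j=1: stock 87.9534 → up 95.8692 (V=86.6508), down 56.2902 (V=126.2298). Price 87.5466; hedge Δ=-1.0000, bond B=175.5000.
  t=3,j=2: stock 149.7956 → up 163.2773 (V=19.2427), down 95.8692 (V=86.6508). Price 25.7044; hedge Δ=-1.0000, bond B=175.5000.
  t=3,j=3: stock 255.1207 → up 278.0816 (V=0.0000), down 163.2773 (V=19.2427). Price 2.0558; hedge Δ=-0.1676, bond B=44.8175.
  t=2,j=0: stock 80.6912 → up 87.9534 (V=87.5466), down 51.6424 (V=123.8576). Price 88.0588; hedge Δ=-1.0000, bond B=168.7500.
  t=2,j=1: stock 137.4272 → up 149.7956 (V=25.7044), down 87.9534 (V=87.5466). Price 31.3228; hedge Δ=-1.0000, bond B=168.7500.
  t=2,j=2: stock 234.0557 → up 255.1207 (V=2.0558), down 149.7956 (V=25.7044). Price 4.5033; hedge Δ=-0.2245, bond B=57.0556.
  t=1,j=0: stock 126.0800 → up 137.4272 (V=31.3228), down 80.6912 (V=88.0588). Price 36.1796; hedge Δ=-1.0000, bond B=162.2596.
  t=1,j=1: stock 214.7300 → up 234.0557 (V=4.5033), down 137.4272 (V=31.3228). Price 7.1955; hedge Δ=-0.2776, bond B=66.7943.
  t=0,j=0: stock 197.0000 → up 214.7300 (V=7.1955), down 126.0800 (V=36.1796). Price 10.0153; hedge Δ=-0.3270, bond B=74.4246.
Self-financing check: at every node Δ·S+B equals the discounted successor values.

(0,0): Delta=-0.3270 Bond=74.4246
(1,0): Delta=-1.0000 Bond=162.2596
(1,1): Delta=-0.2776 Bond=66.7943
(2,0): Delta=-1.0000 Bond=168.7500
(2,1): Delta=-1.0000 Bond=168.7500
(2,2): Delta=-0.2245 Bond=57.0556
(3,0): Delta=-1.0000 Bond=175.5000
(3,1): Delta=-1.0000 Bond=175.5000
(3,2): Delta=-1.0000 Bond=175.5000
(3,3): Delta=-0.1676 Bond=44.8175
V0=10.0153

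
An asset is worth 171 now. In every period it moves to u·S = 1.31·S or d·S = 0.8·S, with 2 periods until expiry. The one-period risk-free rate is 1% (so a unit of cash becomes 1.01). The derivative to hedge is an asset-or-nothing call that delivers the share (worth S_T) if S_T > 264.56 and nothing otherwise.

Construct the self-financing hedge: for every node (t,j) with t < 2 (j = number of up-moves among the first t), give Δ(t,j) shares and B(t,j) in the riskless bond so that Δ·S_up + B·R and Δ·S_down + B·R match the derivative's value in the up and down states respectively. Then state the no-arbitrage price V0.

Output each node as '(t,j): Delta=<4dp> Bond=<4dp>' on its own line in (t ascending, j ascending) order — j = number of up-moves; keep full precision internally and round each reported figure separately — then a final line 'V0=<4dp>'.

(0,0): Delta=1.3718 Bond=-185.8082
(1,0): Delta=0.0000 Bond=0.0000
(1,1): Delta=2.5686 Bond=-455.7610
V0=48.7747

Under the risk-neutral measure, an up-move has probability p* = (R−d)/(u−d) = 0.4118 and values discount at R = 1.01.
Terminal payoffs: V(2,0)=0.0000, V(2,1)=0.0000, V(2,2)=293.4531
Node (1,0) S=136.8000: V=(p*·0.0000+(1−p*)·0.0000)/1.01=0.0000; Δ=(0.0000−0.0000)/(179.2080−109.4400)=0.0000; B=V−Δ·S=0.0000
Node (1,1) S=224.0100: V=(p*·293.4531+(1−p*)·0.0000)/1.01=119.6373; Δ=(293.4531−0.0000)/(293.4531−179.2080)=2.5686; B=V−Δ·S=-455.7610
Node (0,0) S=171.0000: V=(p*·119.6373+(1−p*)·0.0000)/1.01=48.7747; Δ=(119.6373−0.0000)/(224.0100−136.8000)=1.3718; B=V−Δ·S=-185.8082
Root portfolio cost Δ·171+B reproduces V0=48.7747.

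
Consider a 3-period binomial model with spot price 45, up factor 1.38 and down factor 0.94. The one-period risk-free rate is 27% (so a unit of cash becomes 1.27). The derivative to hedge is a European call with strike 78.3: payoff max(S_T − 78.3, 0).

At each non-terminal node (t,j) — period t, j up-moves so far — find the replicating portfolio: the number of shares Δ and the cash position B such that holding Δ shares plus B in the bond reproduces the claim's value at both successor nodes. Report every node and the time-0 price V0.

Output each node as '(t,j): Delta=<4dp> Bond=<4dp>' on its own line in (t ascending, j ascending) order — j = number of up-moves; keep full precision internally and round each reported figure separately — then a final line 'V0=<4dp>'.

The replicating-portfolio and risk-neutral prices coincide; use p* = (1.27−0.94)/(1.38−0.94) = 0.7500 for the latter.
At expiry t=3: V(3,0)=0.0000, V(3,1)=0.0000, V(3,2)=2.2561, V(3,3)=39.9632
  t=2,j=0: stock 39.7620 → up 54.8716 (V=0.0000), down 37.3763 (V=0.0000). Price 0.0000; hedge Δ=0.0000, bond B=0.0000.
  t=2,j=1: stock 58.3740 → up 80.5561 (V=2.2561), down 54.8716 (V=0.0000). Price 1.3324; hedge Δ=0.0878, bond B=-3.7952.
  t=2,j=2: stock 85.6980 → up 118.2632 (V=39.9632), down 80.5561 (V=2.2561). Price 24.0445; hedge Δ=1.0000, bond B=-61.6535.
  t=1,j=0: stock 42.3000 → up 58.3740 (V=1.3324), down 39.7620 (V=0.0000). Price 0.7868; hedge Δ=0.0716, bond B=-2.2413.
  t=1,j=1: stock 62.1000 → up 85.6980 (V=24.0445), down 58.3740 (V=1.3324). Price 14.4618; hedge Δ=0.8312, bond B=-37.1567.
  t=0,j=0: stock 45.0000 → up 62.1000 (V=14.4618), down 42.3000 (V=0.7868). Price 8.6953; hedge Δ=0.6907, bond B=-22.3841.
The time-0 hedge costs 8.6953, which is the no-arbitrage price.

(0,0): Delta=0.6907 Bond=-22.3841
(1,0): Delta=0.0716 Bond=-2.2413
(1,1): Delta=0.8312 Bond=-37.1567
(2,0): Delta=0.0000 Bond=0.0000
(2,1): Delta=0.0878 Bond=-3.7952
(2,2): Delta=1.0000 Bond=-61.6535
V0=8.6953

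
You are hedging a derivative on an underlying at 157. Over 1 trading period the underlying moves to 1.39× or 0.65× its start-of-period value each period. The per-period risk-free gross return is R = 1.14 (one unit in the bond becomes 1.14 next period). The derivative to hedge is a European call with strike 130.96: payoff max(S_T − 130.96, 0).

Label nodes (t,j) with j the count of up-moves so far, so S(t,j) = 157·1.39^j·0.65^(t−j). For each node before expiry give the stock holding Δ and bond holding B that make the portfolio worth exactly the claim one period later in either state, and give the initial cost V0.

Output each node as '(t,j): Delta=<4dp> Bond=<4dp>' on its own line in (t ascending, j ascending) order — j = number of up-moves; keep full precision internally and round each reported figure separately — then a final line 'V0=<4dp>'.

(0,0): Delta=0.7512 Bond=-67.2422
V0=50.6903

Since d<R<u, set p* = (R−d)/(u−d) = 0.6622; price each node as the discounted p*-expectation of its children.
At expiry t=1: V(1,0)=0.0000, V(1,1)=87.2700
(0,0): S=157.0000. Δ = (V_up−V_dn)/(S_up−S_dn) = (87.2700−0.0000)/(218.2300−102.0500) = 0.7512. V = [p*·87.2700 + (1−p*)·0.0000]/1.14 = 50.6903. B = V − Δ·S = -67.2422.
The time-0 hedge costs 50.6903, which is the no-arbitrage price.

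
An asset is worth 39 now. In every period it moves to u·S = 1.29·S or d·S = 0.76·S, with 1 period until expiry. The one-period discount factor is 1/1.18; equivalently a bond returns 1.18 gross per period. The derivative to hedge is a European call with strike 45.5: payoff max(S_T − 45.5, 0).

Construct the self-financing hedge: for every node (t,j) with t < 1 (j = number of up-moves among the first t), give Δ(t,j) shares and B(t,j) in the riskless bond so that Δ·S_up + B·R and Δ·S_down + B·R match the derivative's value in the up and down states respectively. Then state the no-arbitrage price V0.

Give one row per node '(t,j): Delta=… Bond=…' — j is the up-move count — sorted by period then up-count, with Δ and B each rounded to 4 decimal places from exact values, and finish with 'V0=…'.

(0,0): Delta=0.2327 Bond=-5.8452
V0=3.2303

Under the risk-neutral measure, an up-move has probability p* = (R−d)/(u−d) = 0.7925 and values discount at R = 1.18.
Terminal payoffs: V(1,0)=0.0000, V(1,1)=4.8100
Node (0,0) S=39.0000: V=(p*·4.8100+(1−p*)·0.0000)/1.18=3.2303; Δ=(4.8100−0.0000)/(50.3100−29.6400)=0.2327; B=V−Δ·S=-5.8452
Check: Δ(0,0)·S0 + B(0,0) = 3.2303 = V0.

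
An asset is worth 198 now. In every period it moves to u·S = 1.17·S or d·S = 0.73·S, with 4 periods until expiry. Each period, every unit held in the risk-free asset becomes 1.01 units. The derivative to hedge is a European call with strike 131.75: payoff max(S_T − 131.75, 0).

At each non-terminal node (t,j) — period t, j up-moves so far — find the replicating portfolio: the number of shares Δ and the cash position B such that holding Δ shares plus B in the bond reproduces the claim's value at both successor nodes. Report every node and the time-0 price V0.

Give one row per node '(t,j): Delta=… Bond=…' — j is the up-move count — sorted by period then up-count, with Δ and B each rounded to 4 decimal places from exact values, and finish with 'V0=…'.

(0,0): Delta=0.8648 Bond=-93.6667
(1,0): Delta=0.6339 Bond=-61.2404
(1,1): Delta=0.9471 Bond=-113.6679
(2,0): Delta=0.1722 Bond=-13.1323
(2,1): Delta=0.7986 Bond=-89.6931
(2,2): Delta=1.0000 Bond=-129.1540
(3,0): Delta=0.0000 Bond=0.0000
(3,1): Delta=0.2336 Bond=-20.8428
(3,2): Delta=1.0000 Bond=-130.4455
(3,3): Delta=1.0000 Bond=-130.4455
V0=77.5564

No-arbitrage ⇒ martingale measure with p* = (R−d)/(u−d) = 0.6364.
Terminal values V(4,·): V(4,0)=0.0000, V(4,1)=0.0000, V(4,2)=12.6884, V(4,3)=99.7471, V(4,4)=239.2797
(3,0): S=77.0254. Δ = (V_up−V_dn)/(S_up−S_dn) = (0.0000−0.0000)/(90.1197−56.2285) = 0.0000. V = [p*·0.0000 + (1−p*)·0.0000]/1.01 = 0.0000. B = V − Δ·S = 0.0000.
(3,1): S=123.4516. Δ = (V_up−V_dn)/(S_up−S_dn) = (12.6884−0.0000)/(144.4384−90.1197) = 0.2336. V = [p*·12.6884 + (1−p*)·0.0000]/1.01 = 7.9945. B = V − Δ·S = -20.8428.
(3,2): S=197.8608. Δ = (V_up−V_dn)/(S_up−S_dn) = (99.7471−12.6884)/(231.4971−144.4384) = 1.0000. V = [p*·99.7471 + (1−p*)·12.6884]/1.01 = 67.4153. B = V − Δ·S = -130.4455.
(3,3): S=317.1194. Δ = (V_up−V_dn)/(S_up−S_dn) = (239.2797−99.7471)/(371.0297−231.4971) = 1.0000. V = [p*·239.2797 + (1−p*)·99.7471]/1.01 = 186.6738. B = V − Δ·S = -130.4455.
(2,0): S=105.5142. Δ = (V_up−V_dn)/(S_up−S_dn) = (7.9945−0.0000)/(123.4516−77.0254) = 0.1722. V = [p*·7.9945 + (1−p*)·0.0000]/1.01 = 5.0370. B = V − Δ·S = -13.1323.
(2,1): S=169.1118. Δ = (V_up−V_dn)/(S_up−S_dn) = (67.4153−7.9945)/(197.8608−123.4516) = 0.7986. V = [p*·67.4153 + (1−p*)·7.9945]/1.01 = 45.3542. B = V − Δ·S = -89.6931.
(2,2): S=271.0422. Δ = (V_up−V_dn)/(S_up−S_dn) = (186.6738−67.4153)/(317.1194−197.8608) = 1.0000. V = [p*·186.6738 + (1−p*)·67.4153]/1.01 = 141.8882. B = V − Δ·S = -129.1540.
(1,0): S=144.5400. Δ = (V_up−V_dn)/(S_up−S_dn) = (45.3542−5.0370)/(169.1118−105.5142) = 0.6339. V = [p*·45.3542 + (1−p*)·5.0370]/1.01 = 30.3895. B = V − Δ·S = -61.2404.
(1,1): S=231.6600. Δ = (V_up−V_dn)/(S_up−S_dn) = (141.8882−45.3542)/(271.0422−169.1118) = 0.9471. V = [p*·141.8882 + (1−p*)·45.3542]/1.01 = 105.7276. B = V − Δ·S = -113.6679.
(0,0): S=198.0000. Δ = (V_up−V_dn)/(S_up−S_dn) = (105.7276−30.3895)/(231.6600−144.5400) = 0.8648. V = [p*·105.7276 + (1−p*)·30.3895]/1.01 = 77.5564. B = V − Δ·S = -93.6667.
Self-financing check: at every node Δ·S+B equals the discounted successor values.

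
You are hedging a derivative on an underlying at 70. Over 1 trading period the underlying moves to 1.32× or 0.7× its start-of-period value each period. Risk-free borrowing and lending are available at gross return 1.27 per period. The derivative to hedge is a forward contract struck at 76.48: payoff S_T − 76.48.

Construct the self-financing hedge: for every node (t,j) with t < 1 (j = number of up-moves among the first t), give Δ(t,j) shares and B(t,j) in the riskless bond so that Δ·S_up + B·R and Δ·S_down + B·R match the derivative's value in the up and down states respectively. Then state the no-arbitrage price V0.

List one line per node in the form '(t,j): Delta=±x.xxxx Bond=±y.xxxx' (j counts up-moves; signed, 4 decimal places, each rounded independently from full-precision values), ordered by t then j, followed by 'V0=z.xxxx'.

(0,0): Delta=1.0000 Bond=-60.2205
V0=9.7795

No-arbitrage ⇒ martingale measure with p* = (R−d)/(u−d) = 0.9194.
Terminal values V(1,·): V(1,0)=-27.4800, V(1,1)=15.9200
Node (0,0) S=70.0000: V=(p*·15.9200+(1−p*)·-27.4800)/1.27=9.7795; Δ=(15.9200−-27.4800)/(92.4000−49.0000)=1.0000; B=V−Δ·S=-60.2205
Check: Δ(0,0)·S0 + B(0,0) = 9.7795 = V0.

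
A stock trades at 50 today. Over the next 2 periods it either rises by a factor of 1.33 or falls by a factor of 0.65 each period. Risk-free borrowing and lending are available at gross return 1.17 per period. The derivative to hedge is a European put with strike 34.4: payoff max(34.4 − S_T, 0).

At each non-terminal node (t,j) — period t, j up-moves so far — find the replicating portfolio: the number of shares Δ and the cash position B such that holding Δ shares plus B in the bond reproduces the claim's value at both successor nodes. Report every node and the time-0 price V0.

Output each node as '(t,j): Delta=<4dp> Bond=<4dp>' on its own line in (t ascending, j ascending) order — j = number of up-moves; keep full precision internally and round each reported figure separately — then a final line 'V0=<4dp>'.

No-arbitrage ⇒ martingale measure with p* = (R−d)/(u−d) = 0.7647.
Terminal values V(2,·): V(2,0)=13.2750, V(2,1)=0.0000, V(2,2)=0.0000
Node (1,0) S=32.5000: V=(p*·0.0000+(1−p*)·13.2750)/1.17=2.6697; Δ=(0.0000−13.2750)/(43.2250−21.1250)=-0.6007; B=V−Δ·S=22.1917
Node (1,1) S=66.5000: V=(p*·0.0000+(1−p*)·0.0000)/1.17=0.0000; Δ=(0.0000−0.0000)/(88.4450−43.2250)=0.0000; B=V−Δ·S=0.0000
Node (0,0) S=50.0000: V=(p*·0.0000+(1−p*)·2.6697)/1.17=0.5369; Δ=(0.0000−2.6697)/(66.5000−32.5000)=-0.0785; B=V−Δ·S=4.4629
The time-0 hedge costs 0.5369, which is the no-arbitrage price.

(0,0): Delta=-0.0785 Bond=4.4629
(1,0): Delta=-0.6007 Bond=22.1917
(1,1): Delta=0.0000 Bond=0.0000
V0=0.5369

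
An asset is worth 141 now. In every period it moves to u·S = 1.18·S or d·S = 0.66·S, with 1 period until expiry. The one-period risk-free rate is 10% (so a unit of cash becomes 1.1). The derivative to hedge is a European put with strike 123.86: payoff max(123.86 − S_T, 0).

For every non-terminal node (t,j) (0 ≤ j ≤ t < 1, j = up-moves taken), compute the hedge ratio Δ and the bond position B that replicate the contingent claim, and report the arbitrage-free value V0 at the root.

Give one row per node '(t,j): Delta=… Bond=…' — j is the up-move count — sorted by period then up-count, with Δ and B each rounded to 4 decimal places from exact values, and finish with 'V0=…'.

Risk-neutral probability p* = (R−d)/(u−d) = (1.1−0.66)/(1.18−0.66) = 0.8462.
Payoff layer (t=1): V(1,0)=30.8000, V(1,1)=0.0000
Node (0,0) S=141.0000: V=(p*·0.0000+(1−p*)·30.8000)/1.1=4.3077; Δ=(0.0000−30.8000)/(166.3800−93.0600)=-0.4201; B=V−Δ·S=63.5385
The time-0 hedge costs 4.3077, which is the no-arbitrage price.

(0,0): Delta=-0.4201 Bond=63.5385
V0=4.3077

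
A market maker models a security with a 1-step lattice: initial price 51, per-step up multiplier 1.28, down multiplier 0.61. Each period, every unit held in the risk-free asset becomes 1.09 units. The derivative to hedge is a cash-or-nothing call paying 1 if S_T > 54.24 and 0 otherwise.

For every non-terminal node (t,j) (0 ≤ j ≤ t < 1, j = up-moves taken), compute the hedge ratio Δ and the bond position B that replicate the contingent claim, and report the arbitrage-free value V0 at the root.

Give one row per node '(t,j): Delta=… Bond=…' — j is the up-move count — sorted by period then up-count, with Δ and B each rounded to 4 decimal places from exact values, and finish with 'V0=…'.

Risk-neutral probability p* = (R−d)/(u−d) = (1.09−0.61)/(1.28−0.61) = 0.7164.
At expiry t=1: V(1,0)=0.0000, V(1,1)=1.0000
(0,0): S=51.0000. Δ = (V_up−V_dn)/(S_up−S_dn) = (1.0000−0.0000)/(65.2800−31.1100) = 0.0293. V = [p*·1.0000 + (1−p*)·0.0000]/1.09 = 0.6573. B = V − Δ·S = -0.8353.
Each (Δ,B) replicates both successor values, so the strategy is self-financing and V0 is arbitrage-free.

(0,0): Delta=0.0293 Bond=-0.8353
V0=0.6573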